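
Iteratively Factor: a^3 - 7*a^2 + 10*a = (a)*(a^2 - 7*a + 10) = a*(a - 5)*(a - 2)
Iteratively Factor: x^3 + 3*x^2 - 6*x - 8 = (x + 1)*(x^2 + 2*x - 8) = (x - 2)*(x + 1)*(x + 4)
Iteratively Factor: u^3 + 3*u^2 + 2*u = (u)*(u^2 + 3*u + 2) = u*(u + 1)*(u + 2)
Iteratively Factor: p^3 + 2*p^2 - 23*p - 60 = (p + 3)*(p^2 - p - 20) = (p - 5)*(p + 3)*(p + 4)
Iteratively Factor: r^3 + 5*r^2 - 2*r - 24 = (r + 4)*(r^2 + r - 6) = (r + 3)*(r + 4)*(r - 2)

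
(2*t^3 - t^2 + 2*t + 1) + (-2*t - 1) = 2*t^3 - t^2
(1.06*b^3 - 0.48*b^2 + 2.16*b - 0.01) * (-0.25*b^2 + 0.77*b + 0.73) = -0.265*b^5 + 0.9362*b^4 - 0.1358*b^3 + 1.3153*b^2 + 1.5691*b - 0.0073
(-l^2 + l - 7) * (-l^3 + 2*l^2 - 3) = l^5 - 3*l^4 + 9*l^3 - 11*l^2 - 3*l + 21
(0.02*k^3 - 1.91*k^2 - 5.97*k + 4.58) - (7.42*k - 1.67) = 0.02*k^3 - 1.91*k^2 - 13.39*k + 6.25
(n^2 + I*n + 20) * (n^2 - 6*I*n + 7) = n^4 - 5*I*n^3 + 33*n^2 - 113*I*n + 140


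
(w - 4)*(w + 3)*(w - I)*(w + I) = w^4 - w^3 - 11*w^2 - w - 12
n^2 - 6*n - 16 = (n - 8)*(n + 2)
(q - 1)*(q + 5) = q^2 + 4*q - 5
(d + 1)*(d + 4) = d^2 + 5*d + 4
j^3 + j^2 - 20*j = j*(j - 4)*(j + 5)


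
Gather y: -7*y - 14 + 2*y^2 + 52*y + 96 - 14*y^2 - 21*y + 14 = -12*y^2 + 24*y + 96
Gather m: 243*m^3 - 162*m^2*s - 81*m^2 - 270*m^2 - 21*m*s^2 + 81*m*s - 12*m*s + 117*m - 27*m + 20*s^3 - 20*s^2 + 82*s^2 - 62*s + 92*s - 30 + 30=243*m^3 + m^2*(-162*s - 351) + m*(-21*s^2 + 69*s + 90) + 20*s^3 + 62*s^2 + 30*s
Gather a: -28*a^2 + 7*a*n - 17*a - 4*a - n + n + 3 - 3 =-28*a^2 + a*(7*n - 21)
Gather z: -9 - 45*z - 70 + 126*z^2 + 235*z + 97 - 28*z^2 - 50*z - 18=98*z^2 + 140*z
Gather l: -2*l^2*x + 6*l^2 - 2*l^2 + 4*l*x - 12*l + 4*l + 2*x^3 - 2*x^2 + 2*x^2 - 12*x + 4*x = l^2*(4 - 2*x) + l*(4*x - 8) + 2*x^3 - 8*x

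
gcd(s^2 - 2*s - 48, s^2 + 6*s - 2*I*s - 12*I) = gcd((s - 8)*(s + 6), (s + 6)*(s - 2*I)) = s + 6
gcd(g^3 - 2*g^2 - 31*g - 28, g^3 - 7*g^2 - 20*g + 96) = g + 4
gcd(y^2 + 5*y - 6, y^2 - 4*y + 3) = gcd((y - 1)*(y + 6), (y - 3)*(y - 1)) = y - 1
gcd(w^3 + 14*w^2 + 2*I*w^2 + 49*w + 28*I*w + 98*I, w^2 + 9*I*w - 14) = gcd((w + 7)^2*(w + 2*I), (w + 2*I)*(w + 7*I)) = w + 2*I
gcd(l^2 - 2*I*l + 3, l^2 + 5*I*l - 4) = l + I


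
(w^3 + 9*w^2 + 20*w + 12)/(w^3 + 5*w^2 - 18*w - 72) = (w^2 + 3*w + 2)/(w^2 - w - 12)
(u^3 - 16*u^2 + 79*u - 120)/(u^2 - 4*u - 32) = (u^2 - 8*u + 15)/(u + 4)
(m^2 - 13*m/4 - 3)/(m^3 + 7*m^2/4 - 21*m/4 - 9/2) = (m - 4)/(m^2 + m - 6)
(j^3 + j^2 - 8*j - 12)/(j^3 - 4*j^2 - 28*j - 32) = (j - 3)/(j - 8)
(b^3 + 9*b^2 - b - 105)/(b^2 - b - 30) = (b^2 + 4*b - 21)/(b - 6)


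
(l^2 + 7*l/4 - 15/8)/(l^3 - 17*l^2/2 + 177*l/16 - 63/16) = 2*(2*l + 5)/(4*l^2 - 31*l + 21)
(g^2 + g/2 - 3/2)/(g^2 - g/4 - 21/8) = 4*(g - 1)/(4*g - 7)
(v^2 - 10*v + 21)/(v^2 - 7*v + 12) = (v - 7)/(v - 4)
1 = 1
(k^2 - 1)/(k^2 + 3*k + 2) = (k - 1)/(k + 2)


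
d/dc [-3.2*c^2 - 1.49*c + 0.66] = -6.4*c - 1.49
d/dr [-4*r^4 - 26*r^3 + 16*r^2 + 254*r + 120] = -16*r^3 - 78*r^2 + 32*r + 254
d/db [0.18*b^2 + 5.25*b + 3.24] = 0.36*b + 5.25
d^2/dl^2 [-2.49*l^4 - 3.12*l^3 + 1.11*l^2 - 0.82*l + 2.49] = -29.88*l^2 - 18.72*l + 2.22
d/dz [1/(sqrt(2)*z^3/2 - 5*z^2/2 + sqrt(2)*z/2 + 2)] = 2*(-3*sqrt(2)*z^2 + 10*z - sqrt(2))/(sqrt(2)*z^3 - 5*z^2 + sqrt(2)*z + 4)^2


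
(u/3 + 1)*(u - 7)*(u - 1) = u^3/3 - 5*u^2/3 - 17*u/3 + 7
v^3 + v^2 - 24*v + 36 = (v - 3)*(v - 2)*(v + 6)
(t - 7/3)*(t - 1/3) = t^2 - 8*t/3 + 7/9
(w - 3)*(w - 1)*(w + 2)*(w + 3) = w^4 + w^3 - 11*w^2 - 9*w + 18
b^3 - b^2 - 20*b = b*(b - 5)*(b + 4)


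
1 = 1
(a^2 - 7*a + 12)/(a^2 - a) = (a^2 - 7*a + 12)/(a*(a - 1))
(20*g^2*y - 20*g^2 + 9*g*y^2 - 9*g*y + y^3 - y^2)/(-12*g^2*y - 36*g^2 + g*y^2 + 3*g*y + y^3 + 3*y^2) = (5*g*y - 5*g + y^2 - y)/(-3*g*y - 9*g + y^2 + 3*y)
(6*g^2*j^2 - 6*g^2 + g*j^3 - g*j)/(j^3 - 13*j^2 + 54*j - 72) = g*(6*g*j^2 - 6*g + j^3 - j)/(j^3 - 13*j^2 + 54*j - 72)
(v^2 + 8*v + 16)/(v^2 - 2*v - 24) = (v + 4)/(v - 6)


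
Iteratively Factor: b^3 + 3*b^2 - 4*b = (b - 1)*(b^2 + 4*b) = b*(b - 1)*(b + 4)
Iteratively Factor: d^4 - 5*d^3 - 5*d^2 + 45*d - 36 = (d - 4)*(d^3 - d^2 - 9*d + 9) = (d - 4)*(d - 3)*(d^2 + 2*d - 3) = (d - 4)*(d - 3)*(d - 1)*(d + 3)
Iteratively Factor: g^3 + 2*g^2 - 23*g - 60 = (g - 5)*(g^2 + 7*g + 12) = (g - 5)*(g + 3)*(g + 4)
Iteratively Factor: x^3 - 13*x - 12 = (x - 4)*(x^2 + 4*x + 3) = (x - 4)*(x + 1)*(x + 3)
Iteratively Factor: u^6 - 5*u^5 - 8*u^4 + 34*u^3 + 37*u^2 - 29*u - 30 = (u + 2)*(u^5 - 7*u^4 + 6*u^3 + 22*u^2 - 7*u - 15) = (u - 1)*(u + 2)*(u^4 - 6*u^3 + 22*u + 15) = (u - 3)*(u - 1)*(u + 2)*(u^3 - 3*u^2 - 9*u - 5) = (u - 3)*(u - 1)*(u + 1)*(u + 2)*(u^2 - 4*u - 5) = (u - 5)*(u - 3)*(u - 1)*(u + 1)*(u + 2)*(u + 1)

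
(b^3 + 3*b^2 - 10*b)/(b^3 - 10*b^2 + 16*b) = (b + 5)/(b - 8)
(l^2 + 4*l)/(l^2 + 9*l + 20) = l/(l + 5)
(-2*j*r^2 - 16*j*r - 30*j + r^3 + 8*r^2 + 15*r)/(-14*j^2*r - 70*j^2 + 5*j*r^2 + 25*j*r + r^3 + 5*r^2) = (r + 3)/(7*j + r)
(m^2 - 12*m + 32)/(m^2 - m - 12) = (m - 8)/(m + 3)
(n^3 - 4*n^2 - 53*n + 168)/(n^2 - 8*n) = n + 4 - 21/n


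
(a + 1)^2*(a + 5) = a^3 + 7*a^2 + 11*a + 5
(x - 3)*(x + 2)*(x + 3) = x^3 + 2*x^2 - 9*x - 18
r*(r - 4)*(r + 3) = r^3 - r^2 - 12*r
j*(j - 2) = j^2 - 2*j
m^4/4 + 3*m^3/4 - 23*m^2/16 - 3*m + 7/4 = (m/4 + 1/2)*(m - 2)*(m - 1/2)*(m + 7/2)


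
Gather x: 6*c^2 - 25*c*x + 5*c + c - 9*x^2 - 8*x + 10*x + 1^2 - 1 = 6*c^2 + 6*c - 9*x^2 + x*(2 - 25*c)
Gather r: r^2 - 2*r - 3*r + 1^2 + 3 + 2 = r^2 - 5*r + 6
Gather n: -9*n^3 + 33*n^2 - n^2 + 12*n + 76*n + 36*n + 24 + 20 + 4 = -9*n^3 + 32*n^2 + 124*n + 48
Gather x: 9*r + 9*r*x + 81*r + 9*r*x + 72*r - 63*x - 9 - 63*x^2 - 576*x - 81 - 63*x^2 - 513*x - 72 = 162*r - 126*x^2 + x*(18*r - 1152) - 162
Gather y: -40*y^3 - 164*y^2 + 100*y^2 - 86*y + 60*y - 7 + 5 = -40*y^3 - 64*y^2 - 26*y - 2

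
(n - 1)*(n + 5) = n^2 + 4*n - 5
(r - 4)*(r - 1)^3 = r^4 - 7*r^3 + 15*r^2 - 13*r + 4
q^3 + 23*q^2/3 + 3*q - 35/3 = (q - 1)*(q + 5/3)*(q + 7)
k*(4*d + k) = 4*d*k + k^2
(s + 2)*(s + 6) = s^2 + 8*s + 12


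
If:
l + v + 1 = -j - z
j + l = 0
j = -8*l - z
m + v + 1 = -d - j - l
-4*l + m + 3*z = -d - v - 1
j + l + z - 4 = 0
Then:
No Solution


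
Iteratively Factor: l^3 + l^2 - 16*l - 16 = (l + 4)*(l^2 - 3*l - 4) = (l - 4)*(l + 4)*(l + 1)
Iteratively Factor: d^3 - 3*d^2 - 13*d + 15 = (d - 1)*(d^2 - 2*d - 15) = (d - 1)*(d + 3)*(d - 5)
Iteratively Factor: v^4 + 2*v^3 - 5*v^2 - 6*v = (v)*(v^3 + 2*v^2 - 5*v - 6) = v*(v + 1)*(v^2 + v - 6) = v*(v + 1)*(v + 3)*(v - 2)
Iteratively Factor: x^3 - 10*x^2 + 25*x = (x)*(x^2 - 10*x + 25) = x*(x - 5)*(x - 5)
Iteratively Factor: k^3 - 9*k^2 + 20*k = (k)*(k^2 - 9*k + 20) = k*(k - 4)*(k - 5)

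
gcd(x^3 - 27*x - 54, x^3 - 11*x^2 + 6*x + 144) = x^2 - 3*x - 18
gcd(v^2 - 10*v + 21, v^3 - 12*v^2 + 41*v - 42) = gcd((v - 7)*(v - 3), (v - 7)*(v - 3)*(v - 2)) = v^2 - 10*v + 21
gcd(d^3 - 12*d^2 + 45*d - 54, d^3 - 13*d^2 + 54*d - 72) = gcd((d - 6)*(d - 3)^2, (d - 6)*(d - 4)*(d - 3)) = d^2 - 9*d + 18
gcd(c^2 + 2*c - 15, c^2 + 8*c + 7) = 1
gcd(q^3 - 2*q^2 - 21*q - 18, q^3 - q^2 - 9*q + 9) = q + 3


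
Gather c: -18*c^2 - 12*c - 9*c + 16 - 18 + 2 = -18*c^2 - 21*c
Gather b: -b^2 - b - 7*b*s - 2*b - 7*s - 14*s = -b^2 + b*(-7*s - 3) - 21*s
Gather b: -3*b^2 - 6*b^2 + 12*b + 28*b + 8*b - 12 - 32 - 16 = -9*b^2 + 48*b - 60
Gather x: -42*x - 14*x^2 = -14*x^2 - 42*x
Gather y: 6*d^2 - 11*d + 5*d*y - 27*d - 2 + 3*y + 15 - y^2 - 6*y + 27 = 6*d^2 - 38*d - y^2 + y*(5*d - 3) + 40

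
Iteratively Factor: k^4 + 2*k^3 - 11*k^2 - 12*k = (k - 3)*(k^3 + 5*k^2 + 4*k) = k*(k - 3)*(k^2 + 5*k + 4) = k*(k - 3)*(k + 4)*(k + 1)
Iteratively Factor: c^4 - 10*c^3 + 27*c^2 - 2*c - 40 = (c - 2)*(c^3 - 8*c^2 + 11*c + 20) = (c - 2)*(c + 1)*(c^2 - 9*c + 20) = (c - 4)*(c - 2)*(c + 1)*(c - 5)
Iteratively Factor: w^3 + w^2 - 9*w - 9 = (w + 3)*(w^2 - 2*w - 3) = (w - 3)*(w + 3)*(w + 1)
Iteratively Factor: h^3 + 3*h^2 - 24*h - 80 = (h + 4)*(h^2 - h - 20) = (h + 4)^2*(h - 5)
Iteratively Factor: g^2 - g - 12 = (g - 4)*(g + 3)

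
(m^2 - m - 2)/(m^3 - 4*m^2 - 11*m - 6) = (m - 2)/(m^2 - 5*m - 6)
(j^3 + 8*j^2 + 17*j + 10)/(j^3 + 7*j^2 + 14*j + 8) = (j + 5)/(j + 4)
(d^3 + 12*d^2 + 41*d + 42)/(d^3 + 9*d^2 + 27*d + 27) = (d^2 + 9*d + 14)/(d^2 + 6*d + 9)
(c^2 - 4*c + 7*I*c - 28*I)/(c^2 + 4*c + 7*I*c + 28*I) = (c - 4)/(c + 4)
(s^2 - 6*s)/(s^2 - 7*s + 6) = s/(s - 1)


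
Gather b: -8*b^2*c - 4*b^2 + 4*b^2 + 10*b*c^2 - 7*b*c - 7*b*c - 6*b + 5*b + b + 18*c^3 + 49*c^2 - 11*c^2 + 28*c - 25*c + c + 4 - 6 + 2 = -8*b^2*c + b*(10*c^2 - 14*c) + 18*c^3 + 38*c^2 + 4*c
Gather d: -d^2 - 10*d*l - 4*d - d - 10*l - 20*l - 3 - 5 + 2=-d^2 + d*(-10*l - 5) - 30*l - 6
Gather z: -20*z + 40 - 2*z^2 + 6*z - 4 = -2*z^2 - 14*z + 36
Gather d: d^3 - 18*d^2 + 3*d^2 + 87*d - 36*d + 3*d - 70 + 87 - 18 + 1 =d^3 - 15*d^2 + 54*d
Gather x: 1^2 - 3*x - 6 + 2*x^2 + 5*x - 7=2*x^2 + 2*x - 12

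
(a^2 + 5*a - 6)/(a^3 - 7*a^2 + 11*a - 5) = (a + 6)/(a^2 - 6*a + 5)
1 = 1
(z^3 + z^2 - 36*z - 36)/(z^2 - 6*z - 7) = (z^2 - 36)/(z - 7)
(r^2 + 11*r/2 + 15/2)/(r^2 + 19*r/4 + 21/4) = 2*(2*r + 5)/(4*r + 7)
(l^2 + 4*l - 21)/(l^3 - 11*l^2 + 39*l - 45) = (l + 7)/(l^2 - 8*l + 15)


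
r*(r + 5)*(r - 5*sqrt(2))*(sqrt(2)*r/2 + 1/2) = sqrt(2)*r^4/2 - 9*r^3/2 + 5*sqrt(2)*r^3/2 - 45*r^2/2 - 5*sqrt(2)*r^2/2 - 25*sqrt(2)*r/2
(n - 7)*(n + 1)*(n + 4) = n^3 - 2*n^2 - 31*n - 28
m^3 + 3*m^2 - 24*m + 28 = (m - 2)^2*(m + 7)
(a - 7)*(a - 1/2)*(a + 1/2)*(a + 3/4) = a^4 - 25*a^3/4 - 11*a^2/2 + 25*a/16 + 21/16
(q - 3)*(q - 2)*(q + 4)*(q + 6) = q^4 + 5*q^3 - 20*q^2 - 60*q + 144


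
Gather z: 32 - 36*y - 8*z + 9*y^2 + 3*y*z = 9*y^2 - 36*y + z*(3*y - 8) + 32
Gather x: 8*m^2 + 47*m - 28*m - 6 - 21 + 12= 8*m^2 + 19*m - 15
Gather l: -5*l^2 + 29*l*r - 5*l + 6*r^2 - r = -5*l^2 + l*(29*r - 5) + 6*r^2 - r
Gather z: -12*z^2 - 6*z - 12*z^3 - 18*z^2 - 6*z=-12*z^3 - 30*z^2 - 12*z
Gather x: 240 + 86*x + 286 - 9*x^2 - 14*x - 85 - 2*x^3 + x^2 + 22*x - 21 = -2*x^3 - 8*x^2 + 94*x + 420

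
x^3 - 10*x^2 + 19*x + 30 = (x - 6)*(x - 5)*(x + 1)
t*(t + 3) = t^2 + 3*t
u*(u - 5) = u^2 - 5*u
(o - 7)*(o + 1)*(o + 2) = o^3 - 4*o^2 - 19*o - 14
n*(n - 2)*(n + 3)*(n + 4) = n^4 + 5*n^3 - 2*n^2 - 24*n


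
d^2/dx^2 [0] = 0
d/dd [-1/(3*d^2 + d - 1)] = (6*d + 1)/(3*d^2 + d - 1)^2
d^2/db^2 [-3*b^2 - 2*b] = -6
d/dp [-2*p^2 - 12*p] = -4*p - 12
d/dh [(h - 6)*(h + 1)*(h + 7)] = 3*h^2 + 4*h - 41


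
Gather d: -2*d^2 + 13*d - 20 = -2*d^2 + 13*d - 20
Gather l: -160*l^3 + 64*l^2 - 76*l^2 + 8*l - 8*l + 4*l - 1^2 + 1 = -160*l^3 - 12*l^2 + 4*l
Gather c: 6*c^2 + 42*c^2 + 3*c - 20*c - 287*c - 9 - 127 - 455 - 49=48*c^2 - 304*c - 640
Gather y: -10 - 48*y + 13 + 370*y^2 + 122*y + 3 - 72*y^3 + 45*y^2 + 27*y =-72*y^3 + 415*y^2 + 101*y + 6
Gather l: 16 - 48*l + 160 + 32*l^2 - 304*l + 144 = 32*l^2 - 352*l + 320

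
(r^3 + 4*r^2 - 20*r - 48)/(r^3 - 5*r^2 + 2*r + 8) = (r^2 + 8*r + 12)/(r^2 - r - 2)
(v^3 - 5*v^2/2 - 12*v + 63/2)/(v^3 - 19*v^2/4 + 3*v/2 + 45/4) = 2*(2*v + 7)/(4*v + 5)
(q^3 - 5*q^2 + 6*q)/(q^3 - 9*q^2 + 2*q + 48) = q*(q - 2)/(q^2 - 6*q - 16)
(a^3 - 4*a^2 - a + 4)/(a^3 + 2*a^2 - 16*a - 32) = (a^2 - 1)/(a^2 + 6*a + 8)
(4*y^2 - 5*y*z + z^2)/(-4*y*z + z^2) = (-y + z)/z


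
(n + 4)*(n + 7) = n^2 + 11*n + 28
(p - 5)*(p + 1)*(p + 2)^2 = p^4 - 17*p^2 - 36*p - 20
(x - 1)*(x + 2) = x^2 + x - 2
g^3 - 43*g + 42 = (g - 6)*(g - 1)*(g + 7)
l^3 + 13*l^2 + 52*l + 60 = (l + 2)*(l + 5)*(l + 6)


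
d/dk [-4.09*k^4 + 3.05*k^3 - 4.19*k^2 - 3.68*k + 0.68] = -16.36*k^3 + 9.15*k^2 - 8.38*k - 3.68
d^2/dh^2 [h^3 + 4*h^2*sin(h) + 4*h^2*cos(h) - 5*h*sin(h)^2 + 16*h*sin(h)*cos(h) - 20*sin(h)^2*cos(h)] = -4*sqrt(2)*h^2*sin(h + pi/4) - 32*h*sin(2*h) - 10*h*cos(2*h) + 16*sqrt(2)*h*cos(h + pi/4) + 6*h + 8*sin(h) - 10*sin(2*h) + 13*cos(h) + 32*cos(2*h) - 45*cos(3*h)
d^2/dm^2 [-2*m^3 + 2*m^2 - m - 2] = 4 - 12*m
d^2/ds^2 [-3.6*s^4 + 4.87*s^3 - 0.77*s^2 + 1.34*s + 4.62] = -43.2*s^2 + 29.22*s - 1.54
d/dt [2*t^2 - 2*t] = 4*t - 2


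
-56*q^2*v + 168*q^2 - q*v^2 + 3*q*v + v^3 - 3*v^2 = (-8*q + v)*(7*q + v)*(v - 3)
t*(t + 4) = t^2 + 4*t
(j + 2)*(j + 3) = j^2 + 5*j + 6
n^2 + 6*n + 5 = (n + 1)*(n + 5)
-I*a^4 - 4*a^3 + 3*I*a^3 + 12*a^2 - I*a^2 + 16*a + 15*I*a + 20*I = (a - 4)*(a - 5*I)*(a + I)*(-I*a - I)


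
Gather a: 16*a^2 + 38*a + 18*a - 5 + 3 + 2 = 16*a^2 + 56*a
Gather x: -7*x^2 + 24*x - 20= -7*x^2 + 24*x - 20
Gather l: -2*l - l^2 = -l^2 - 2*l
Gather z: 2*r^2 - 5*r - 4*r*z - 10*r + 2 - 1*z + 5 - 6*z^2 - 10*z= 2*r^2 - 15*r - 6*z^2 + z*(-4*r - 11) + 7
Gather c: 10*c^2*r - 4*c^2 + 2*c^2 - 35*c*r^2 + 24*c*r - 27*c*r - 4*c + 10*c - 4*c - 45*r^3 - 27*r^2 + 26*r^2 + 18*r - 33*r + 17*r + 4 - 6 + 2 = c^2*(10*r - 2) + c*(-35*r^2 - 3*r + 2) - 45*r^3 - r^2 + 2*r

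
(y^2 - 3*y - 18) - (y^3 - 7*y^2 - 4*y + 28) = -y^3 + 8*y^2 + y - 46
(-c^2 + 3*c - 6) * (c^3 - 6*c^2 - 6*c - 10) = -c^5 + 9*c^4 - 18*c^3 + 28*c^2 + 6*c + 60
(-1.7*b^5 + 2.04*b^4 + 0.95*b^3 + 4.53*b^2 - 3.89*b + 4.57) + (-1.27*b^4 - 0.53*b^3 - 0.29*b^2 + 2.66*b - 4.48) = -1.7*b^5 + 0.77*b^4 + 0.42*b^3 + 4.24*b^2 - 1.23*b + 0.0899999999999999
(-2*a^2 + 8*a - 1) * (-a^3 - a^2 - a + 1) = 2*a^5 - 6*a^4 - 5*a^3 - 9*a^2 + 9*a - 1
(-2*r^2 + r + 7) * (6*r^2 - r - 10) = -12*r^4 + 8*r^3 + 61*r^2 - 17*r - 70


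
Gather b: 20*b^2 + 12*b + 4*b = 20*b^2 + 16*b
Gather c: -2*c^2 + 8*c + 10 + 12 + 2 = -2*c^2 + 8*c + 24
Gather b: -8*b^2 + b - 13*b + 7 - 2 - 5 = -8*b^2 - 12*b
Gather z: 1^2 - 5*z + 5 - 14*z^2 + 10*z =-14*z^2 + 5*z + 6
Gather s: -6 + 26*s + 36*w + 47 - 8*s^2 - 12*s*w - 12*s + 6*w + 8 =-8*s^2 + s*(14 - 12*w) + 42*w + 49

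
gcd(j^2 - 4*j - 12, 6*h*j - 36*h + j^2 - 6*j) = j - 6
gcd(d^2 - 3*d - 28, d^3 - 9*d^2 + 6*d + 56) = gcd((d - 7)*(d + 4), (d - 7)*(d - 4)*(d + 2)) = d - 7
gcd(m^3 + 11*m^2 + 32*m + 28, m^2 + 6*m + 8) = m + 2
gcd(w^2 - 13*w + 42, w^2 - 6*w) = w - 6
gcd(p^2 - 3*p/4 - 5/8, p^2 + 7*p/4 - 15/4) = p - 5/4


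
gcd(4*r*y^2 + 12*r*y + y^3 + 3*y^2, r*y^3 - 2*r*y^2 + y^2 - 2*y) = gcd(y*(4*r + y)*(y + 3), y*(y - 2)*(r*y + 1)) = y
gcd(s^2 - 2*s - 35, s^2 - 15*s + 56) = s - 7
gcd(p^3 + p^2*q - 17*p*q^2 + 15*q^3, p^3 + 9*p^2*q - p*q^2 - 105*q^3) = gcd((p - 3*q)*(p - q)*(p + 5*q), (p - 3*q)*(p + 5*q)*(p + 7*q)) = p^2 + 2*p*q - 15*q^2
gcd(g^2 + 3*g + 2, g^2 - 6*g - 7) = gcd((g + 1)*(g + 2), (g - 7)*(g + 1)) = g + 1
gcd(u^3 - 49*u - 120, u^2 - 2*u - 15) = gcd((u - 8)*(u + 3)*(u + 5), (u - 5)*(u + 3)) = u + 3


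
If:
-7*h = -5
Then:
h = 5/7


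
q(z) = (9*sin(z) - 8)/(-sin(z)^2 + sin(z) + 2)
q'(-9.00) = -15.46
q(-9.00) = -8.26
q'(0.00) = 6.50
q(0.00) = -4.00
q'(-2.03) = -234.22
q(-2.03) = -53.55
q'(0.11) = 5.50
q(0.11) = -3.34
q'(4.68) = -667107.52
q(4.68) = -10803.30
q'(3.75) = -25.75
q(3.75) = -11.93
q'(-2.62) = -19.98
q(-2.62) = -9.96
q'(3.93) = -47.57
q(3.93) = -18.26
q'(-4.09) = -2.38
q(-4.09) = -0.32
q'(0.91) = 2.48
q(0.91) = -0.41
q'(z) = (2*sin(z)*cos(z) - cos(z))*(9*sin(z) - 8)/(-sin(z)^2 + sin(z) + 2)^2 + 9*cos(z)/(-sin(z)^2 + sin(z) + 2) = (9*sin(z)^2 - 16*sin(z) + 26)*cos(z)/(sin(z) + cos(z)^2 + 1)^2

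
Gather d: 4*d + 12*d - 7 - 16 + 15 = 16*d - 8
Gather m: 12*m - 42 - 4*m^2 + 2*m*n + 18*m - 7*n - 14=-4*m^2 + m*(2*n + 30) - 7*n - 56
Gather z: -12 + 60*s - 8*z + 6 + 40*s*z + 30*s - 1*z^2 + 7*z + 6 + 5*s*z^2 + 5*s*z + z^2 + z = 5*s*z^2 + 45*s*z + 90*s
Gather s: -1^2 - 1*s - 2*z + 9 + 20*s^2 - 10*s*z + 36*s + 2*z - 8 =20*s^2 + s*(35 - 10*z)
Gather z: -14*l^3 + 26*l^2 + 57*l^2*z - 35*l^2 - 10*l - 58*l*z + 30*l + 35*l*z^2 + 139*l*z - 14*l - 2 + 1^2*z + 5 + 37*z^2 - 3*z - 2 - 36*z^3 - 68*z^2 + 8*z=-14*l^3 - 9*l^2 + 6*l - 36*z^3 + z^2*(35*l - 31) + z*(57*l^2 + 81*l + 6) + 1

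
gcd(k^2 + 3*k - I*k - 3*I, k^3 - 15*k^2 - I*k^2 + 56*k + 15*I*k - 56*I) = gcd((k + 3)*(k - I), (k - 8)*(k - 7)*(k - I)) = k - I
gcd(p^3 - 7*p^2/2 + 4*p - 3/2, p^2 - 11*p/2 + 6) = p - 3/2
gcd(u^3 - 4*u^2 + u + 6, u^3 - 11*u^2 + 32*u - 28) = u - 2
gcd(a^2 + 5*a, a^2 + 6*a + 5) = a + 5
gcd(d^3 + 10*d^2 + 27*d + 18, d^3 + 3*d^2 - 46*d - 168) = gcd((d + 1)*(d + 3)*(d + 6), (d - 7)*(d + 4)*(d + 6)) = d + 6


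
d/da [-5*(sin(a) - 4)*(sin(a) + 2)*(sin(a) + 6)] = 5*(-3*sin(a)^2 - 8*sin(a) + 20)*cos(a)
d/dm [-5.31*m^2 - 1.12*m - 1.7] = -10.62*m - 1.12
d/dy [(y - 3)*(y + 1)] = 2*y - 2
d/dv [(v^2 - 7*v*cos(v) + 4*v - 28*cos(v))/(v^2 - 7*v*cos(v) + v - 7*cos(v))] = -3/(v^2 + 2*v + 1)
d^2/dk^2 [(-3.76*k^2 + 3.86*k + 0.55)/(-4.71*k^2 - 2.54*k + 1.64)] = (-261.22602*k^3 + 101.054934*k^2 - 218.376324*k - 27.52624)/(104.487111*k^6 + 169.042842*k^5 - 17.984664*k^4 - 101.332792*k^3 + 6.262176*k^2 + 20.494752*k - 4.410944)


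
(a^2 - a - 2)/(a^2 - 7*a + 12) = (a^2 - a - 2)/(a^2 - 7*a + 12)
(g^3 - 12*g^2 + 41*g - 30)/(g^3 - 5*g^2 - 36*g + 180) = (g - 1)/(g + 6)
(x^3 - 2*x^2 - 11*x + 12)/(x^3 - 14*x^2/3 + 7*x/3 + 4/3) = 3*(x + 3)/(3*x + 1)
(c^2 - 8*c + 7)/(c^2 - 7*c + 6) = (c - 7)/(c - 6)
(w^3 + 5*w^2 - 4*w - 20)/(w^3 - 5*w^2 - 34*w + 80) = (w + 2)/(w - 8)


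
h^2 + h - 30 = (h - 5)*(h + 6)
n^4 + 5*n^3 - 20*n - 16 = (n - 2)*(n + 1)*(n + 2)*(n + 4)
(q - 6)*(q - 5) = q^2 - 11*q + 30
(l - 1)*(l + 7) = l^2 + 6*l - 7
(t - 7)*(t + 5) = t^2 - 2*t - 35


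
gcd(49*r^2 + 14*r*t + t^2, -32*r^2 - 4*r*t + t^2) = 1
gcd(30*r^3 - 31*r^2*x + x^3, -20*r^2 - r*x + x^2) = -5*r + x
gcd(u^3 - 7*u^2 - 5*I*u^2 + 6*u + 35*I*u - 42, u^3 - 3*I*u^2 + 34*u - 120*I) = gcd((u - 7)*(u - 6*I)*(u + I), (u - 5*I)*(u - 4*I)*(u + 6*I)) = 1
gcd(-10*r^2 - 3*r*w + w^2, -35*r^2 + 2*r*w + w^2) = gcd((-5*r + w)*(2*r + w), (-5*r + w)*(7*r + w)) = 5*r - w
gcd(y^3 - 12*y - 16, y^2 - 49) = 1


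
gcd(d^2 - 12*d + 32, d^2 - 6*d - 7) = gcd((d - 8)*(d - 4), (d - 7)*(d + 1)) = 1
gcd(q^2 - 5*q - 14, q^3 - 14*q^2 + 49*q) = q - 7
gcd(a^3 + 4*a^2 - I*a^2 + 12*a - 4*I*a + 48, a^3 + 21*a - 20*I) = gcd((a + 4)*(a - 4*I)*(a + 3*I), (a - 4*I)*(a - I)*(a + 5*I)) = a - 4*I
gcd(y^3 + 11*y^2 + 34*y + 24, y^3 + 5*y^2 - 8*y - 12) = y^2 + 7*y + 6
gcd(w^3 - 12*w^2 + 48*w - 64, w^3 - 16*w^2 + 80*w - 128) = w^2 - 8*w + 16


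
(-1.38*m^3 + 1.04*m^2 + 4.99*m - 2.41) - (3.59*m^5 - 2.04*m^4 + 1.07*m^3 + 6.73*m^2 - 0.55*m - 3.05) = -3.59*m^5 + 2.04*m^4 - 2.45*m^3 - 5.69*m^2 + 5.54*m + 0.64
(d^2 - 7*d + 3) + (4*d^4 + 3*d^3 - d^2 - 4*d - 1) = 4*d^4 + 3*d^3 - 11*d + 2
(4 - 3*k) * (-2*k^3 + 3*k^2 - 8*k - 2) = 6*k^4 - 17*k^3 + 36*k^2 - 26*k - 8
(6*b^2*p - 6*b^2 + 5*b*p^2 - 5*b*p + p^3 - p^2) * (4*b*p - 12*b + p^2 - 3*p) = 24*b^3*p^2 - 96*b^3*p + 72*b^3 + 26*b^2*p^3 - 104*b^2*p^2 + 78*b^2*p + 9*b*p^4 - 36*b*p^3 + 27*b*p^2 + p^5 - 4*p^4 + 3*p^3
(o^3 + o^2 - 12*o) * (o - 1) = o^4 - 13*o^2 + 12*o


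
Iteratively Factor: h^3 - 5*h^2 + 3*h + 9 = (h - 3)*(h^2 - 2*h - 3) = (h - 3)*(h + 1)*(h - 3)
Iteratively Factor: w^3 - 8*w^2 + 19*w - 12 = (w - 3)*(w^2 - 5*w + 4) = (w - 3)*(w - 1)*(w - 4)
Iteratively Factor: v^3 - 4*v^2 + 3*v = (v - 1)*(v^2 - 3*v) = v*(v - 1)*(v - 3)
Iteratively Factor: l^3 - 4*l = (l - 2)*(l^2 + 2*l) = (l - 2)*(l + 2)*(l)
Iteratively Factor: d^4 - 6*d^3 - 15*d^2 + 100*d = (d)*(d^3 - 6*d^2 - 15*d + 100) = d*(d - 5)*(d^2 - d - 20) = d*(d - 5)*(d + 4)*(d - 5)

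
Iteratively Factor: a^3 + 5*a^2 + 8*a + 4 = (a + 2)*(a^2 + 3*a + 2) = (a + 2)^2*(a + 1)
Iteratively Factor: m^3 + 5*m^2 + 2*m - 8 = (m + 4)*(m^2 + m - 2) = (m + 2)*(m + 4)*(m - 1)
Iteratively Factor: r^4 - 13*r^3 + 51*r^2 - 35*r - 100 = (r + 1)*(r^3 - 14*r^2 + 65*r - 100) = (r - 5)*(r + 1)*(r^2 - 9*r + 20) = (r - 5)^2*(r + 1)*(r - 4)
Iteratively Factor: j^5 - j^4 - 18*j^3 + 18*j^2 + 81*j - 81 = (j + 3)*(j^4 - 4*j^3 - 6*j^2 + 36*j - 27) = (j - 3)*(j + 3)*(j^3 - j^2 - 9*j + 9) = (j - 3)*(j + 3)^2*(j^2 - 4*j + 3) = (j - 3)^2*(j + 3)^2*(j - 1)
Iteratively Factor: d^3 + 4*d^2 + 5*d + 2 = (d + 1)*(d^2 + 3*d + 2) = (d + 1)*(d + 2)*(d + 1)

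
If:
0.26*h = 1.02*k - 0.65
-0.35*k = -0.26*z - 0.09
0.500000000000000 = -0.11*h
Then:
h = -4.55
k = -0.52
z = -1.05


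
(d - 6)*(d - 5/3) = d^2 - 23*d/3 + 10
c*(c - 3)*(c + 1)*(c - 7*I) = c^4 - 2*c^3 - 7*I*c^3 - 3*c^2 + 14*I*c^2 + 21*I*c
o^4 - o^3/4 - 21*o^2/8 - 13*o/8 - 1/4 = (o - 2)*(o + 1/4)*(o + 1/2)*(o + 1)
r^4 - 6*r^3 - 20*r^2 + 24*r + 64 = (r - 8)*(r - 2)*(r + 2)^2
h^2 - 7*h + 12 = (h - 4)*(h - 3)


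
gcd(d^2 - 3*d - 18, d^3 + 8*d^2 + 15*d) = d + 3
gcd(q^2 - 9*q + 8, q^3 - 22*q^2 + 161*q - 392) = q - 8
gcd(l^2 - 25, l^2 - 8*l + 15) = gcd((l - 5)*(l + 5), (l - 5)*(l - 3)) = l - 5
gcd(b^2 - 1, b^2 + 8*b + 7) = b + 1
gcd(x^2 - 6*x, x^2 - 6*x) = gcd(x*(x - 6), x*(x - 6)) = x^2 - 6*x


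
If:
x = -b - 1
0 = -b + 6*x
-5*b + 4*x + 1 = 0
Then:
No Solution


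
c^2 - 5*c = c*(c - 5)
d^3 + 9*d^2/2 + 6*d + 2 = (d + 1/2)*(d + 2)^2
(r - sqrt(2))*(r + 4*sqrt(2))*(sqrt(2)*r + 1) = sqrt(2)*r^3 + 7*r^2 - 5*sqrt(2)*r - 8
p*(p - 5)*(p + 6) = p^3 + p^2 - 30*p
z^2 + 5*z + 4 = (z + 1)*(z + 4)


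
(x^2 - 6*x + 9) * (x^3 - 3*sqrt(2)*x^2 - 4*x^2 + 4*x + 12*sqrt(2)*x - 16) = x^5 - 10*x^4 - 3*sqrt(2)*x^4 + 37*x^3 + 30*sqrt(2)*x^3 - 99*sqrt(2)*x^2 - 76*x^2 + 132*x + 108*sqrt(2)*x - 144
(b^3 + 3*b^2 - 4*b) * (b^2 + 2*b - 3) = b^5 + 5*b^4 - b^3 - 17*b^2 + 12*b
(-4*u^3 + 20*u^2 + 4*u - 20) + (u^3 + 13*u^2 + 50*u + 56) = -3*u^3 + 33*u^2 + 54*u + 36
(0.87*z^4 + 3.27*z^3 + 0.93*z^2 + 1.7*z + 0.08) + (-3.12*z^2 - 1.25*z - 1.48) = 0.87*z^4 + 3.27*z^3 - 2.19*z^2 + 0.45*z - 1.4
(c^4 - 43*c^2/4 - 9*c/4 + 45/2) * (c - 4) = c^5 - 4*c^4 - 43*c^3/4 + 163*c^2/4 + 63*c/2 - 90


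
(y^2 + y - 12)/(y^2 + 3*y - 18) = (y + 4)/(y + 6)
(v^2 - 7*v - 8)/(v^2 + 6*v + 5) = (v - 8)/(v + 5)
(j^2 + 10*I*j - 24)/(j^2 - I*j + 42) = (j + 4*I)/(j - 7*I)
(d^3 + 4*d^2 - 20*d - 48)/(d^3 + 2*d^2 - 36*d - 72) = (d - 4)/(d - 6)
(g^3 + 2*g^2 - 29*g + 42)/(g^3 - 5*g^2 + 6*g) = (g + 7)/g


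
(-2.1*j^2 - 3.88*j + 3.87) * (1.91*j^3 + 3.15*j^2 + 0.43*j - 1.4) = -4.011*j^5 - 14.0258*j^4 - 5.7333*j^3 + 13.4621*j^2 + 7.0961*j - 5.418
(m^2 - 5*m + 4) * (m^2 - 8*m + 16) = m^4 - 13*m^3 + 60*m^2 - 112*m + 64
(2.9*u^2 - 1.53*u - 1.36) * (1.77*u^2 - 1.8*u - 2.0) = 5.133*u^4 - 7.9281*u^3 - 5.4532*u^2 + 5.508*u + 2.72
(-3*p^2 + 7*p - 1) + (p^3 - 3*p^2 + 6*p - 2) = p^3 - 6*p^2 + 13*p - 3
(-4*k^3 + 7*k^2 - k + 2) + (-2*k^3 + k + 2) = -6*k^3 + 7*k^2 + 4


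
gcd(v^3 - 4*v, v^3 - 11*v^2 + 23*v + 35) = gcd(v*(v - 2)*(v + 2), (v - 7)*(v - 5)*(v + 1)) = 1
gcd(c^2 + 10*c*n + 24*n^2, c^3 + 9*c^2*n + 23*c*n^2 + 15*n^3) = 1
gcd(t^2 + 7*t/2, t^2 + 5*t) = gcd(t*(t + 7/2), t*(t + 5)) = t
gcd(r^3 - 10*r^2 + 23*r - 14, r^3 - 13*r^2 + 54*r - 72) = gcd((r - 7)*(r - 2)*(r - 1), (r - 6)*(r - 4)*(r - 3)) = 1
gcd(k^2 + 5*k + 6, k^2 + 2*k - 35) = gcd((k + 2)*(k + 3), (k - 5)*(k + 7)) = 1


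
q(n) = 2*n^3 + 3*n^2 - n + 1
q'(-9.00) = 431.00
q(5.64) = 449.60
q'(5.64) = 223.70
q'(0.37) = 2.04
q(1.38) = 10.59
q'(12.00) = 935.00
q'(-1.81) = 7.80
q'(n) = 6*n^2 + 6*n - 1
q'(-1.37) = 2.04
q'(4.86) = 169.88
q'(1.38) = 18.71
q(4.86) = 296.58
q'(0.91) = 9.43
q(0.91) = 4.08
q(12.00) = 3877.00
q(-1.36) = 2.88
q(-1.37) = 2.86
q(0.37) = 1.14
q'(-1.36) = 1.94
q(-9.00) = -1205.00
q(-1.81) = 0.78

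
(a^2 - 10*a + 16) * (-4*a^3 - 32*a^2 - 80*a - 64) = -4*a^5 + 8*a^4 + 176*a^3 + 224*a^2 - 640*a - 1024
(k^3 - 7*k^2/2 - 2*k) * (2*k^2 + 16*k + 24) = 2*k^5 + 9*k^4 - 36*k^3 - 116*k^2 - 48*k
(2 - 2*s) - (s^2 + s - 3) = -s^2 - 3*s + 5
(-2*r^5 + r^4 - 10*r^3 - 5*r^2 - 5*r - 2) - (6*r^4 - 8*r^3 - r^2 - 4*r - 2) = -2*r^5 - 5*r^4 - 2*r^3 - 4*r^2 - r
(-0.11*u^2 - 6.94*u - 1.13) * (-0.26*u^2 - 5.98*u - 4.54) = 0.0286*u^4 + 2.4622*u^3 + 42.2944*u^2 + 38.265*u + 5.1302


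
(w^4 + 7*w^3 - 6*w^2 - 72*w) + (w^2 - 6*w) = w^4 + 7*w^3 - 5*w^2 - 78*w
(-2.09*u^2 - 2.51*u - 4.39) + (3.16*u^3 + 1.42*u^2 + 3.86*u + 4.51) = 3.16*u^3 - 0.67*u^2 + 1.35*u + 0.12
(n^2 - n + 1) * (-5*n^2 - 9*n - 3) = -5*n^4 - 4*n^3 + n^2 - 6*n - 3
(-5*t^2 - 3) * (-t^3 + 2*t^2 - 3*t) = 5*t^5 - 10*t^4 + 18*t^3 - 6*t^2 + 9*t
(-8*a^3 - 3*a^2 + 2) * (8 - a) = 8*a^4 - 61*a^3 - 24*a^2 - 2*a + 16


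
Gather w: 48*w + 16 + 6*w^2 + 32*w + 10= 6*w^2 + 80*w + 26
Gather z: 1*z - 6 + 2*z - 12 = 3*z - 18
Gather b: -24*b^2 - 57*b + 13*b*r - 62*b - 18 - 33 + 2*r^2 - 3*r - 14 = -24*b^2 + b*(13*r - 119) + 2*r^2 - 3*r - 65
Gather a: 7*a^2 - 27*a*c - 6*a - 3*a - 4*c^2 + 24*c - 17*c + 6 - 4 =7*a^2 + a*(-27*c - 9) - 4*c^2 + 7*c + 2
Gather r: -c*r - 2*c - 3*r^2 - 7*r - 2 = -2*c - 3*r^2 + r*(-c - 7) - 2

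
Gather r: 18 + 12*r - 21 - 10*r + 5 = 2*r + 2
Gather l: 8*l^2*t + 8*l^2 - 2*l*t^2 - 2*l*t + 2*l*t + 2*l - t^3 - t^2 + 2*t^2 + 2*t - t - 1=l^2*(8*t + 8) + l*(2 - 2*t^2) - t^3 + t^2 + t - 1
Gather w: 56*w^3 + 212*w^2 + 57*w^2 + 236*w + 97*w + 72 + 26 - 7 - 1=56*w^3 + 269*w^2 + 333*w + 90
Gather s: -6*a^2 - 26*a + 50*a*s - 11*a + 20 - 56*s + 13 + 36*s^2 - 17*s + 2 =-6*a^2 - 37*a + 36*s^2 + s*(50*a - 73) + 35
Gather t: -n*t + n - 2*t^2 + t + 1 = n - 2*t^2 + t*(1 - n) + 1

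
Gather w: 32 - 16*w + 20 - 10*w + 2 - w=54 - 27*w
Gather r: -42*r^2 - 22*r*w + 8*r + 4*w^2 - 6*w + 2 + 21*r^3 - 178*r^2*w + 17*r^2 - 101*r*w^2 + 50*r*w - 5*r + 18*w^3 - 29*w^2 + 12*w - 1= 21*r^3 + r^2*(-178*w - 25) + r*(-101*w^2 + 28*w + 3) + 18*w^3 - 25*w^2 + 6*w + 1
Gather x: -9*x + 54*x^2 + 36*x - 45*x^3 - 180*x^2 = -45*x^3 - 126*x^2 + 27*x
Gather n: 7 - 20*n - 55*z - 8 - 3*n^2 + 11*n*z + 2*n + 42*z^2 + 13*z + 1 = -3*n^2 + n*(11*z - 18) + 42*z^2 - 42*z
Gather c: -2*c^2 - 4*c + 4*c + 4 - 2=2 - 2*c^2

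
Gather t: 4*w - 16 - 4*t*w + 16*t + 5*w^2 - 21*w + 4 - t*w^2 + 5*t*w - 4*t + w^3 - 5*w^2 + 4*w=t*(-w^2 + w + 12) + w^3 - 13*w - 12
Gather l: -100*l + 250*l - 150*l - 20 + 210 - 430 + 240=0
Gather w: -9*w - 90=-9*w - 90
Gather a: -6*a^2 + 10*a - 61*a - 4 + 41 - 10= -6*a^2 - 51*a + 27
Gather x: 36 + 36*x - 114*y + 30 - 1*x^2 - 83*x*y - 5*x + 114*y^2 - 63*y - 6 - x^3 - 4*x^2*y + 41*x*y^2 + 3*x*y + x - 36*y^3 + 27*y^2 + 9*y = -x^3 + x^2*(-4*y - 1) + x*(41*y^2 - 80*y + 32) - 36*y^3 + 141*y^2 - 168*y + 60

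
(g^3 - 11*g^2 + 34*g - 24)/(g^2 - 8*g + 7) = (g^2 - 10*g + 24)/(g - 7)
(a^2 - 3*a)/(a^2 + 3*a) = (a - 3)/(a + 3)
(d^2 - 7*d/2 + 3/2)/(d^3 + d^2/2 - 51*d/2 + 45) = (2*d - 1)/(2*d^2 + 7*d - 30)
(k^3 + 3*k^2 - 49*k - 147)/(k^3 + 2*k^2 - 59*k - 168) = (k - 7)/(k - 8)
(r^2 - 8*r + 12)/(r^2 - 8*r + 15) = (r^2 - 8*r + 12)/(r^2 - 8*r + 15)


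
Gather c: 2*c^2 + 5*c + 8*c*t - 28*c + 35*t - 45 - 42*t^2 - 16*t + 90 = 2*c^2 + c*(8*t - 23) - 42*t^2 + 19*t + 45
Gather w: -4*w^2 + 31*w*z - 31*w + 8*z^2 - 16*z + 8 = -4*w^2 + w*(31*z - 31) + 8*z^2 - 16*z + 8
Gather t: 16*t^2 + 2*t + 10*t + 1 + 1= 16*t^2 + 12*t + 2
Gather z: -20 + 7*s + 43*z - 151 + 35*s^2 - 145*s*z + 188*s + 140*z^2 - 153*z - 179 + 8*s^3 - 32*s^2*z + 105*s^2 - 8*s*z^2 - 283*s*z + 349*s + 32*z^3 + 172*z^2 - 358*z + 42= 8*s^3 + 140*s^2 + 544*s + 32*z^3 + z^2*(312 - 8*s) + z*(-32*s^2 - 428*s - 468) - 308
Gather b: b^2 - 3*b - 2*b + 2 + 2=b^2 - 5*b + 4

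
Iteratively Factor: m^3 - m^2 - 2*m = (m - 2)*(m^2 + m) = (m - 2)*(m + 1)*(m)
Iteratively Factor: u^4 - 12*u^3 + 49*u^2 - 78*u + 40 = (u - 2)*(u^3 - 10*u^2 + 29*u - 20) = (u - 5)*(u - 2)*(u^2 - 5*u + 4) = (u - 5)*(u - 4)*(u - 2)*(u - 1)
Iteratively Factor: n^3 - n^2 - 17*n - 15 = (n - 5)*(n^2 + 4*n + 3) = (n - 5)*(n + 1)*(n + 3)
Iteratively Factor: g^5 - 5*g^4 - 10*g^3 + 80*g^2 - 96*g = (g - 3)*(g^4 - 2*g^3 - 16*g^2 + 32*g) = (g - 3)*(g - 2)*(g^3 - 16*g) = g*(g - 3)*(g - 2)*(g^2 - 16) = g*(g - 4)*(g - 3)*(g - 2)*(g + 4)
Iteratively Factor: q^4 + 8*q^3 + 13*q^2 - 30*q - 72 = (q - 2)*(q^3 + 10*q^2 + 33*q + 36) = (q - 2)*(q + 3)*(q^2 + 7*q + 12) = (q - 2)*(q + 3)*(q + 4)*(q + 3)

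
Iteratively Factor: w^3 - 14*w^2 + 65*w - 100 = (w - 5)*(w^2 - 9*w + 20) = (w - 5)^2*(w - 4)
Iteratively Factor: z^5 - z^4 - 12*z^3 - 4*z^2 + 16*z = (z)*(z^4 - z^3 - 12*z^2 - 4*z + 16) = z*(z - 4)*(z^3 + 3*z^2 - 4) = z*(z - 4)*(z + 2)*(z^2 + z - 2) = z*(z - 4)*(z - 1)*(z + 2)*(z + 2)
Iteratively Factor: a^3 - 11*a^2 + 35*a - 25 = (a - 5)*(a^2 - 6*a + 5) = (a - 5)*(a - 1)*(a - 5)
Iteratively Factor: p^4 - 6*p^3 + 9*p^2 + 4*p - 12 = (p - 3)*(p^3 - 3*p^2 + 4) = (p - 3)*(p - 2)*(p^2 - p - 2) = (p - 3)*(p - 2)^2*(p + 1)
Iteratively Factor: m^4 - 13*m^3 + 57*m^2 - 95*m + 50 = (m - 5)*(m^3 - 8*m^2 + 17*m - 10) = (m - 5)^2*(m^2 - 3*m + 2) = (m - 5)^2*(m - 1)*(m - 2)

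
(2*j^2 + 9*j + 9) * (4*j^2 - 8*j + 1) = 8*j^4 + 20*j^3 - 34*j^2 - 63*j + 9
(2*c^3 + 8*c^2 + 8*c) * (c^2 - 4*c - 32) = 2*c^5 - 88*c^3 - 288*c^2 - 256*c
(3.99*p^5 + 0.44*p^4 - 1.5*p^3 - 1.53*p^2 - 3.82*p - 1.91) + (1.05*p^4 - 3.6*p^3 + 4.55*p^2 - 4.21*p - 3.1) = 3.99*p^5 + 1.49*p^4 - 5.1*p^3 + 3.02*p^2 - 8.03*p - 5.01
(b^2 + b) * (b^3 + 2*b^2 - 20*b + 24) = b^5 + 3*b^4 - 18*b^3 + 4*b^2 + 24*b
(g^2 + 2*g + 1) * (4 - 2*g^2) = -2*g^4 - 4*g^3 + 2*g^2 + 8*g + 4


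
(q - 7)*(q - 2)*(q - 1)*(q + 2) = q^4 - 8*q^3 + 3*q^2 + 32*q - 28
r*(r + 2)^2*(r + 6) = r^4 + 10*r^3 + 28*r^2 + 24*r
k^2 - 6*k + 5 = (k - 5)*(k - 1)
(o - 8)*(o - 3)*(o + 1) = o^3 - 10*o^2 + 13*o + 24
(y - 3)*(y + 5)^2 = y^3 + 7*y^2 - 5*y - 75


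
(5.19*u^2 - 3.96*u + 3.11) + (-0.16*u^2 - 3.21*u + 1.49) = 5.03*u^2 - 7.17*u + 4.6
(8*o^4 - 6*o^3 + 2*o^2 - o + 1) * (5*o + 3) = 40*o^5 - 6*o^4 - 8*o^3 + o^2 + 2*o + 3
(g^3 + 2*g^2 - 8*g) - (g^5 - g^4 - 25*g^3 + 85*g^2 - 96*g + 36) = -g^5 + g^4 + 26*g^3 - 83*g^2 + 88*g - 36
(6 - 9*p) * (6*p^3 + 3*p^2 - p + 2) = -54*p^4 + 9*p^3 + 27*p^2 - 24*p + 12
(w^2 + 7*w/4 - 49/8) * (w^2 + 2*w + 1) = w^4 + 15*w^3/4 - 13*w^2/8 - 21*w/2 - 49/8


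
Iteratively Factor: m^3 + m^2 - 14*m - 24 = (m - 4)*(m^2 + 5*m + 6) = (m - 4)*(m + 3)*(m + 2)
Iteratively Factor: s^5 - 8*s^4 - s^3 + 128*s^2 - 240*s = (s - 3)*(s^4 - 5*s^3 - 16*s^2 + 80*s) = (s - 5)*(s - 3)*(s^3 - 16*s) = (s - 5)*(s - 4)*(s - 3)*(s^2 + 4*s) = s*(s - 5)*(s - 4)*(s - 3)*(s + 4)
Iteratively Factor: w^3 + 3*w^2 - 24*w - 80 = (w + 4)*(w^2 - w - 20) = (w - 5)*(w + 4)*(w + 4)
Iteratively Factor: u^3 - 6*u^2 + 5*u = (u - 1)*(u^2 - 5*u) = (u - 5)*(u - 1)*(u)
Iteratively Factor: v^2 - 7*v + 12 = (v - 3)*(v - 4)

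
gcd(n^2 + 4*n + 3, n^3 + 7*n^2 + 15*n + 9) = n^2 + 4*n + 3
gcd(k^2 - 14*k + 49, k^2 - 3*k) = 1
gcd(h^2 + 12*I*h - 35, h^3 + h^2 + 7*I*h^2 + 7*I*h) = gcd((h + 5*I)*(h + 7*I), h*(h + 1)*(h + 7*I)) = h + 7*I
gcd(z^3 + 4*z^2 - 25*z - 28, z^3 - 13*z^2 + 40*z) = 1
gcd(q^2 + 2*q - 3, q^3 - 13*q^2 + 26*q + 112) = 1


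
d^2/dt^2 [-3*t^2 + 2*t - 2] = -6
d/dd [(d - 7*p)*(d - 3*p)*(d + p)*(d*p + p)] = p*(4*d^3 - 27*d^2*p + 3*d^2 + 22*d*p^2 - 18*d*p + 21*p^3 + 11*p^2)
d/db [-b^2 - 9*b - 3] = -2*b - 9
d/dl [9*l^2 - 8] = 18*l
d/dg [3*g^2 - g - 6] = 6*g - 1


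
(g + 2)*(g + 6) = g^2 + 8*g + 12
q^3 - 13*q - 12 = (q - 4)*(q + 1)*(q + 3)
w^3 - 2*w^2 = w^2*(w - 2)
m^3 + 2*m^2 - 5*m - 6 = (m - 2)*(m + 1)*(m + 3)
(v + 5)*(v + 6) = v^2 + 11*v + 30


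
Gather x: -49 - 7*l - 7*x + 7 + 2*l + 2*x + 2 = -5*l - 5*x - 40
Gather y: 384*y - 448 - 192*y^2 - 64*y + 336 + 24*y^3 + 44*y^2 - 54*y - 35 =24*y^3 - 148*y^2 + 266*y - 147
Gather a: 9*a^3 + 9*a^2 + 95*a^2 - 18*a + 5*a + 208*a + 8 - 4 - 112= 9*a^3 + 104*a^2 + 195*a - 108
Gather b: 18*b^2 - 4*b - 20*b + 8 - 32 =18*b^2 - 24*b - 24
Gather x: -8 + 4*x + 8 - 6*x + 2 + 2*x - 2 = 0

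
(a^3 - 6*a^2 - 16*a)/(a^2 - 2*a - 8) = a*(a - 8)/(a - 4)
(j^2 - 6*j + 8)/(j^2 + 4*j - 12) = (j - 4)/(j + 6)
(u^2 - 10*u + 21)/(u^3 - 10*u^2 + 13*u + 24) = (u - 7)/(u^2 - 7*u - 8)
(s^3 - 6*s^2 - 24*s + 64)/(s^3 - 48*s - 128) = (s - 2)/(s + 4)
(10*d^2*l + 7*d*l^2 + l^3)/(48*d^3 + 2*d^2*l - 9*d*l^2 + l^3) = l*(5*d + l)/(24*d^2 - 11*d*l + l^2)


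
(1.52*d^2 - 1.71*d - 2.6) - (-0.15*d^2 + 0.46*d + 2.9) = 1.67*d^2 - 2.17*d - 5.5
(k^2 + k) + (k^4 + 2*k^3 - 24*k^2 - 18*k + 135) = k^4 + 2*k^3 - 23*k^2 - 17*k + 135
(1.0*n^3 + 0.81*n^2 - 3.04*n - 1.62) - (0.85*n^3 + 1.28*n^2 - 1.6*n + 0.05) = 0.15*n^3 - 0.47*n^2 - 1.44*n - 1.67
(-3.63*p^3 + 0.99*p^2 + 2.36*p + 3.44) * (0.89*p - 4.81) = -3.2307*p^4 + 18.3414*p^3 - 2.6615*p^2 - 8.29*p - 16.5464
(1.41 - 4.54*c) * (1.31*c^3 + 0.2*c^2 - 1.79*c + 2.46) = -5.9474*c^4 + 0.9391*c^3 + 8.4086*c^2 - 13.6923*c + 3.4686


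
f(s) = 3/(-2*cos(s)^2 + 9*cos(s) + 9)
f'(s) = 3*(-4*sin(s)*cos(s) + 9*sin(s))/(-2*cos(s)^2 + 9*cos(s) + 9)^2 = 3*(9 - 4*cos(s))*sin(s)/(9*cos(s) - cos(2*s) + 8)^2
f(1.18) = 0.25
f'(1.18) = 0.14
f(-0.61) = 0.20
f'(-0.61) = -0.04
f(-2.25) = 1.17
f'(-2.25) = -4.11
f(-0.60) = 0.20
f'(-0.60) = -0.04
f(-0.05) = 0.19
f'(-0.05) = -0.00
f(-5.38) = 0.22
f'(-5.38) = 0.08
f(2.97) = -1.66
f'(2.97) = 2.02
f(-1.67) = 0.37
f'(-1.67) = -0.43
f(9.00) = -3.49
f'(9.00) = 21.11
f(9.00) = -3.49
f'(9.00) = 21.11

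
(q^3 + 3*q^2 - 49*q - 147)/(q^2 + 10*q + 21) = q - 7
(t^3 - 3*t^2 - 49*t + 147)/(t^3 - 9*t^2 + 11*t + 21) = (t + 7)/(t + 1)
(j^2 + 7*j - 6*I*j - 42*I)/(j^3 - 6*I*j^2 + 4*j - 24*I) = (j + 7)/(j^2 + 4)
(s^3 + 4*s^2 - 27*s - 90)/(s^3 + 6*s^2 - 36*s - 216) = (s^2 - 2*s - 15)/(s^2 - 36)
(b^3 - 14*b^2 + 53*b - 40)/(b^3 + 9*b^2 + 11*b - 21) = (b^2 - 13*b + 40)/(b^2 + 10*b + 21)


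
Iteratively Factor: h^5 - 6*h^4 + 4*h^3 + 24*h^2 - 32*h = (h - 2)*(h^4 - 4*h^3 - 4*h^2 + 16*h) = (h - 4)*(h - 2)*(h^3 - 4*h) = h*(h - 4)*(h - 2)*(h^2 - 4) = h*(h - 4)*(h - 2)^2*(h + 2)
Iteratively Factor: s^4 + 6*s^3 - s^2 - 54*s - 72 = (s + 3)*(s^3 + 3*s^2 - 10*s - 24) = (s - 3)*(s + 3)*(s^2 + 6*s + 8) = (s - 3)*(s + 3)*(s + 4)*(s + 2)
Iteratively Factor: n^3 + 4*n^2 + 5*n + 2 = (n + 2)*(n^2 + 2*n + 1) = (n + 1)*(n + 2)*(n + 1)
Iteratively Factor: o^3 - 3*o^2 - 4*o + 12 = (o - 2)*(o^2 - o - 6) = (o - 3)*(o - 2)*(o + 2)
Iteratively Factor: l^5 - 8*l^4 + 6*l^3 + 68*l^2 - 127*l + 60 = (l - 1)*(l^4 - 7*l^3 - l^2 + 67*l - 60) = (l - 1)*(l + 3)*(l^3 - 10*l^2 + 29*l - 20) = (l - 5)*(l - 1)*(l + 3)*(l^2 - 5*l + 4) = (l - 5)*(l - 1)^2*(l + 3)*(l - 4)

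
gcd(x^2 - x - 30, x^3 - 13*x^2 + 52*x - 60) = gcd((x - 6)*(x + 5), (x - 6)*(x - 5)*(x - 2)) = x - 6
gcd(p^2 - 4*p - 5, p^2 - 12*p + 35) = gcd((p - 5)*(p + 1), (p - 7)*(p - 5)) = p - 5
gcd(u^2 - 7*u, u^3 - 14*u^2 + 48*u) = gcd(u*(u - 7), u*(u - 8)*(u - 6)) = u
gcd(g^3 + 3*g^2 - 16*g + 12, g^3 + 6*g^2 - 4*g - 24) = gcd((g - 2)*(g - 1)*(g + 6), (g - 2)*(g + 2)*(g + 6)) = g^2 + 4*g - 12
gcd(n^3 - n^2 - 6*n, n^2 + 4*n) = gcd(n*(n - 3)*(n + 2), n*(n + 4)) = n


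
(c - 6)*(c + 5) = c^2 - c - 30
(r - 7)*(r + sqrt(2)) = r^2 - 7*r + sqrt(2)*r - 7*sqrt(2)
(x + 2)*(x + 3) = x^2 + 5*x + 6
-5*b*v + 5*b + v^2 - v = (-5*b + v)*(v - 1)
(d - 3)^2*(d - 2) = d^3 - 8*d^2 + 21*d - 18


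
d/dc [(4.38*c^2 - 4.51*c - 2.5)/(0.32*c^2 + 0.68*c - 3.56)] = (4.4216*c^2 - 29.5856*c + 17.7556)/(0.1024*c^4 + 0.4352*c^3 - 1.816*c^2 - 4.8416*c + 12.6736)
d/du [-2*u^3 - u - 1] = -6*u^2 - 1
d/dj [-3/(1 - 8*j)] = -24/(8*j - 1)^2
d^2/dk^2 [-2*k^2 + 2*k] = -4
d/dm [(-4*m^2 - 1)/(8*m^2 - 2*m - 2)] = (4*m^2 + 16*m - 1)/(2*(16*m^4 - 8*m^3 - 7*m^2 + 2*m + 1))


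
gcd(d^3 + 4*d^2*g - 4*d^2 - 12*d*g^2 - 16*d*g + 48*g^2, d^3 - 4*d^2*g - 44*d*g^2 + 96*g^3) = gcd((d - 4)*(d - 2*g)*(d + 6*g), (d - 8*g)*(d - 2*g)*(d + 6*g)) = d^2 + 4*d*g - 12*g^2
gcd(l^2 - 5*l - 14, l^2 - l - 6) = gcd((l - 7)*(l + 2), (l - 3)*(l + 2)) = l + 2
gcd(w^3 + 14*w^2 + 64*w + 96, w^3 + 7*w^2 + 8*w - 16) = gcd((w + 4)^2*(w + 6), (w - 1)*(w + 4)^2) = w^2 + 8*w + 16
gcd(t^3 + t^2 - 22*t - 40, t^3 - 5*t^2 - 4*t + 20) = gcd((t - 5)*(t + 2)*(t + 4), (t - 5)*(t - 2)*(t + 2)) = t^2 - 3*t - 10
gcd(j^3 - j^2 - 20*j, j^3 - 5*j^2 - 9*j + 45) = j - 5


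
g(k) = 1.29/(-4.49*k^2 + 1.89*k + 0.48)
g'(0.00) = -10.58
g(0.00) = 2.69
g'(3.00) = 0.03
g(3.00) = -0.04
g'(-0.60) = -1.82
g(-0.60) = -0.57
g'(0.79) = 9.77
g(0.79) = -1.56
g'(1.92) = 0.13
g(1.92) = -0.10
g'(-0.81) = -0.74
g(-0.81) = -0.32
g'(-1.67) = -0.09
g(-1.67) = -0.08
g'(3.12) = 0.02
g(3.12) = -0.03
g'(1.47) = 0.35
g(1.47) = -0.20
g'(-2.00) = -0.06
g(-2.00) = -0.06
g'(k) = 1.29*(8.98*k - 1.89)/(-4.49*k^2 + 1.89*k + 0.48)^2 = (11.5842*k - 2.4381)/(-4.49*k^2 + 1.89*k + 0.48)^2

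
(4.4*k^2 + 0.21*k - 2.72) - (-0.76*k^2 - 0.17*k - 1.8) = 5.16*k^2 + 0.38*k - 0.92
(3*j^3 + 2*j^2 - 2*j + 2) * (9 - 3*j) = -9*j^4 + 21*j^3 + 24*j^2 - 24*j + 18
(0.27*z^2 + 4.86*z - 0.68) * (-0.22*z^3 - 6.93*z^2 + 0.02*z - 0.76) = -0.0594*z^5 - 2.9403*z^4 - 33.5248*z^3 + 4.6044*z^2 - 3.7072*z + 0.5168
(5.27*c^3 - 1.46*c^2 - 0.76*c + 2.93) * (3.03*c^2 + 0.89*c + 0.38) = 15.9681*c^5 + 0.2665*c^4 - 1.5996*c^3 + 7.6467*c^2 + 2.3189*c + 1.1134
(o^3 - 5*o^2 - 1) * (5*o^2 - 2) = 5*o^5 - 25*o^4 - 2*o^3 + 5*o^2 + 2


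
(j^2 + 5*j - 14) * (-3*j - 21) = -3*j^3 - 36*j^2 - 63*j + 294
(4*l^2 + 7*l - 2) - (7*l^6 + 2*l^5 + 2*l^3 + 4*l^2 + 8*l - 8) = -7*l^6 - 2*l^5 - 2*l^3 - l + 6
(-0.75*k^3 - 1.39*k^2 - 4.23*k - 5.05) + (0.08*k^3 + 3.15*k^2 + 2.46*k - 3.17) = -0.67*k^3 + 1.76*k^2 - 1.77*k - 8.22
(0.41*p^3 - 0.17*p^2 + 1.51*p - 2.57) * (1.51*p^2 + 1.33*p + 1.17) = 0.6191*p^5 + 0.2886*p^4 + 2.5337*p^3 - 2.0713*p^2 - 1.6514*p - 3.0069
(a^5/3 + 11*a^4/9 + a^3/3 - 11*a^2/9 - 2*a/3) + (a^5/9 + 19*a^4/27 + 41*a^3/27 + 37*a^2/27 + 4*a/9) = 4*a^5/9 + 52*a^4/27 + 50*a^3/27 + 4*a^2/27 - 2*a/9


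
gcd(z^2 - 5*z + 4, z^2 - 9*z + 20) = z - 4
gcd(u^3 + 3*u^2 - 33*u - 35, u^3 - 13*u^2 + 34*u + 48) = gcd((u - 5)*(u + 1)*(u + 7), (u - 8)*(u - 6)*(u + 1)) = u + 1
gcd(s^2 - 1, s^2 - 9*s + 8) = s - 1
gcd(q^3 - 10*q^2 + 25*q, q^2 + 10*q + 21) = 1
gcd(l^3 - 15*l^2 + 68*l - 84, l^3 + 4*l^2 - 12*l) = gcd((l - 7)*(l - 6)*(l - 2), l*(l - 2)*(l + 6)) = l - 2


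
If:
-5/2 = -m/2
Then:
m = 5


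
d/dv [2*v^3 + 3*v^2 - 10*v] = 6*v^2 + 6*v - 10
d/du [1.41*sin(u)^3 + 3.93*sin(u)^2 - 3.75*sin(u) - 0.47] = (4.23*sin(u)^2 + 7.86*sin(u) - 3.75)*cos(u)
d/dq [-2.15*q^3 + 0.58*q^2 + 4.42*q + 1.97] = -6.45*q^2 + 1.16*q + 4.42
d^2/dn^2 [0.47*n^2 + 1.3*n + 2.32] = 0.940000000000000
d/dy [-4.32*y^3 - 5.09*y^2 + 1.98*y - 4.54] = -12.96*y^2 - 10.18*y + 1.98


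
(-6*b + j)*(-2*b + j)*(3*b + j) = 36*b^3 - 12*b^2*j - 5*b*j^2 + j^3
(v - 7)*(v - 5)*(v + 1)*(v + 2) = v^4 - 9*v^3 + v^2 + 81*v + 70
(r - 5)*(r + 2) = r^2 - 3*r - 10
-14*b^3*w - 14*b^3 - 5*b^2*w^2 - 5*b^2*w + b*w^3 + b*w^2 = (-7*b + w)*(2*b + w)*(b*w + b)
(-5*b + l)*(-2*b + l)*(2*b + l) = 20*b^3 - 4*b^2*l - 5*b*l^2 + l^3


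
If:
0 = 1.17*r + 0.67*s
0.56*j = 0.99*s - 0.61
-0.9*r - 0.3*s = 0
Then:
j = -1.09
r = 0.00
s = 0.00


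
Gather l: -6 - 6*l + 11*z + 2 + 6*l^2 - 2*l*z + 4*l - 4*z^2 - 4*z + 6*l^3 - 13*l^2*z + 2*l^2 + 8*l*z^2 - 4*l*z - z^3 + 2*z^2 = 6*l^3 + l^2*(8 - 13*z) + l*(8*z^2 - 6*z - 2) - z^3 - 2*z^2 + 7*z - 4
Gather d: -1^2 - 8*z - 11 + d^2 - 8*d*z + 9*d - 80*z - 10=d^2 + d*(9 - 8*z) - 88*z - 22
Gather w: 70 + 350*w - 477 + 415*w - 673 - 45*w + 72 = 720*w - 1008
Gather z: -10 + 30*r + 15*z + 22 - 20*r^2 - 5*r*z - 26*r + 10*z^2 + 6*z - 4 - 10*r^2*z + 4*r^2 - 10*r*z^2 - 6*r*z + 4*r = -16*r^2 + 8*r + z^2*(10 - 10*r) + z*(-10*r^2 - 11*r + 21) + 8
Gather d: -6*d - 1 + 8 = 7 - 6*d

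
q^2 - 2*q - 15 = (q - 5)*(q + 3)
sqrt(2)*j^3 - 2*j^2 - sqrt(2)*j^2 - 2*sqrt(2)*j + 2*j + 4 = (j - 2)*(j - sqrt(2))*(sqrt(2)*j + sqrt(2))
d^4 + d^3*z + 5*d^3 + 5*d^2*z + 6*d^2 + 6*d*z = d*(d + 2)*(d + 3)*(d + z)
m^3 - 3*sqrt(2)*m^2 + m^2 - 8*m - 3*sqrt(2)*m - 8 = (m + 1)*(m - 4*sqrt(2))*(m + sqrt(2))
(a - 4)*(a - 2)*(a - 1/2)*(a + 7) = a^4 + a^3/2 - 69*a^2/2 + 73*a - 28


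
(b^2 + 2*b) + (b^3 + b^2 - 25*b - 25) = b^3 + 2*b^2 - 23*b - 25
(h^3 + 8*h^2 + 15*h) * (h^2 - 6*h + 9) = h^5 + 2*h^4 - 24*h^3 - 18*h^2 + 135*h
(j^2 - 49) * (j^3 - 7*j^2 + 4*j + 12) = j^5 - 7*j^4 - 45*j^3 + 355*j^2 - 196*j - 588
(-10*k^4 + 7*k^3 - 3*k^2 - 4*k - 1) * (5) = -50*k^4 + 35*k^3 - 15*k^2 - 20*k - 5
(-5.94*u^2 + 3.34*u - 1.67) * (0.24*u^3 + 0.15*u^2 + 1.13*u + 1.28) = -1.4256*u^5 - 0.0894*u^4 - 6.612*u^3 - 4.0795*u^2 + 2.3881*u - 2.1376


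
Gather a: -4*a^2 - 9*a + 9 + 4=-4*a^2 - 9*a + 13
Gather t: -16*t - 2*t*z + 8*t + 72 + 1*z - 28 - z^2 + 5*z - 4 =t*(-2*z - 8) - z^2 + 6*z + 40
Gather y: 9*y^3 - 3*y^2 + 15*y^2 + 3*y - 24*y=9*y^3 + 12*y^2 - 21*y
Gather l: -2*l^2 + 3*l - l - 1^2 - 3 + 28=-2*l^2 + 2*l + 24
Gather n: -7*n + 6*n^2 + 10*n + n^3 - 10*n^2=n^3 - 4*n^2 + 3*n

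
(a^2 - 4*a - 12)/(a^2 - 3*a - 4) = (-a^2 + 4*a + 12)/(-a^2 + 3*a + 4)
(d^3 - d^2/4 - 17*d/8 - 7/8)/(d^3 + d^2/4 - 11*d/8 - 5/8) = (4*d - 7)/(4*d - 5)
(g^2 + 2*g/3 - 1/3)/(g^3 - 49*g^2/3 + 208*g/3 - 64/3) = (g + 1)/(g^2 - 16*g + 64)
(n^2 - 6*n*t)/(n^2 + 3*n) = (n - 6*t)/(n + 3)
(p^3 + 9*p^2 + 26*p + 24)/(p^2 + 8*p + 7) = (p^3 + 9*p^2 + 26*p + 24)/(p^2 + 8*p + 7)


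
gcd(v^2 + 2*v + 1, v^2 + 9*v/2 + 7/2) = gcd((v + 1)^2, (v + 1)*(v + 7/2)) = v + 1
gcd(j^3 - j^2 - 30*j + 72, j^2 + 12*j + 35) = 1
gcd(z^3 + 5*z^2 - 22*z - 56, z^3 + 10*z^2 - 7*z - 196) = z^2 + 3*z - 28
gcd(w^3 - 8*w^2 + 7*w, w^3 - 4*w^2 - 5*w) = w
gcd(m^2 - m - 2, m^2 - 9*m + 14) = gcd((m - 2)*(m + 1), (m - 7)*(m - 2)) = m - 2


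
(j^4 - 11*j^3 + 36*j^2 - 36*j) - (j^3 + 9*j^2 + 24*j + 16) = j^4 - 12*j^3 + 27*j^2 - 60*j - 16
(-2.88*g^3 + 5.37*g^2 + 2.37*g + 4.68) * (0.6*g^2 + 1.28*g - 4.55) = -1.728*g^5 - 0.4644*g^4 + 21.3996*g^3 - 18.5919*g^2 - 4.7931*g - 21.294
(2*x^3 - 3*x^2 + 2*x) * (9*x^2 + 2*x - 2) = 18*x^5 - 23*x^4 + 8*x^3 + 10*x^2 - 4*x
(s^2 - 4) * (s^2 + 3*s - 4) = s^4 + 3*s^3 - 8*s^2 - 12*s + 16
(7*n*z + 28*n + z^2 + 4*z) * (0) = 0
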